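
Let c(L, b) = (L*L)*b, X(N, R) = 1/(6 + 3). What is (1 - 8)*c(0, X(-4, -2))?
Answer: 0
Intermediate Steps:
X(N, R) = ⅑ (X(N, R) = 1/9 = ⅑)
c(L, b) = b*L² (c(L, b) = L²*b = b*L²)
(1 - 8)*c(0, X(-4, -2)) = (1 - 8)*((⅑)*0²) = -7*0/9 = -7*0 = 0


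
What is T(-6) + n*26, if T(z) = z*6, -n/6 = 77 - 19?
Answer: -9084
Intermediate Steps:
n = -348 (n = -6*(77 - 19) = -6*58 = -348)
T(z) = 6*z
T(-6) + n*26 = 6*(-6) - 348*26 = -36 - 9048 = -9084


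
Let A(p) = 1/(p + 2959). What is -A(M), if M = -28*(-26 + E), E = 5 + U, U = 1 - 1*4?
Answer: -1/3631 ≈ -0.00027541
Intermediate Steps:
U = -3 (U = 1 - 4 = -3)
E = 2 (E = 5 - 3 = 2)
M = 672 (M = -28*(-26 + 2) = -28*(-24) = 672)
A(p) = 1/(2959 + p)
-A(M) = -1/(2959 + 672) = -1/3631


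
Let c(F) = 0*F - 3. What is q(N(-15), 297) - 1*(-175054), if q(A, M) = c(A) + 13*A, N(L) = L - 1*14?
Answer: 174674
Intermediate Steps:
N(L) = -14 + L (N(L) = L - 14 = -14 + L)
c(F) = -3 (c(F) = 0 - 3 = -3)
q(A, M) = -3 + 13*A
q(N(-15), 297) - 1*(-175054) = (-3 + 13*(-14 - 15)) - 1*(-175054) = (-3 + 13*(-29)) + 175054 = (-3 - 377) + 175054 = -380 + 175054 = 174674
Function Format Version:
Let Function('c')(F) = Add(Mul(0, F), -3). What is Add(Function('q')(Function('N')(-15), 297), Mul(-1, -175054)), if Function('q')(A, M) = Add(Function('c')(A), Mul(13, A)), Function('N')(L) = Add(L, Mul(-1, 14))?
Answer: 174674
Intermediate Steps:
Function('N')(L) = Add(-14, L) (Function('N')(L) = Add(L, -14) = Add(-14, L))
Function('c')(F) = -3 (Function('c')(F) = Add(0, -3) = -3)
Function('q')(A, M) = Add(-3, Mul(13, A))
Add(Function('q')(Function('N')(-15), 297), Mul(-1, -175054)) = Add(Add(-3, Mul(13, Add(-14, -15))), Mul(-1, -175054)) = Add(Add(-3, Mul(13, -29)), 175054) = Add(Add(-3, -377), 175054) = Add(-380, 175054) = 174674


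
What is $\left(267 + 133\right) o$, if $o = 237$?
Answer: $94800$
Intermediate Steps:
$\left(267 + 133\right) o = \left(267 + 133\right) 237 = 400 \cdot 237 = 94800$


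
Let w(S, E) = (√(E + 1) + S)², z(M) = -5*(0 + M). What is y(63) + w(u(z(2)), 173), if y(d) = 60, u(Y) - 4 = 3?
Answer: 283 + 14*√174 ≈ 467.67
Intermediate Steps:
z(M) = -5*M
u(Y) = 7 (u(Y) = 4 + 3 = 7)
w(S, E) = (S + √(1 + E))² (w(S, E) = (√(1 + E) + S)² = (S + √(1 + E))²)
y(63) + w(u(z(2)), 173) = 60 + (7 + √(1 + 173))² = 60 + (7 + √174)²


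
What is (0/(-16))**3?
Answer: 0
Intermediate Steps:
(0/(-16))**3 = (0*(-1/16))**3 = 0**3 = 0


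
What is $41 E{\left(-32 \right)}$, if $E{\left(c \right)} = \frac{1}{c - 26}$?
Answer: $- \frac{41}{58} \approx -0.7069$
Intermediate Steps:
$E{\left(c \right)} = \frac{1}{-26 + c}$
$41 E{\left(-32 \right)} = \frac{41}{-26 - 32} = \frac{41}{-58} = 41 \left(- \frac{1}{58}\right) = - \frac{41}{58}$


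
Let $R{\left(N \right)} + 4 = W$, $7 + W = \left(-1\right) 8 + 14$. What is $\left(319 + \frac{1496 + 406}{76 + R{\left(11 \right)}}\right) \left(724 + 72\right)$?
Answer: $\frac{19542596}{71} \approx 2.7525 \cdot 10^{5}$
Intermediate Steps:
$W = -1$ ($W = -7 + \left(\left(-1\right) 8 + 14\right) = -7 + \left(-8 + 14\right) = -7 + 6 = -1$)
$R{\left(N \right)} = -5$ ($R{\left(N \right)} = -4 - 1 = -5$)
$\left(319 + \frac{1496 + 406}{76 + R{\left(11 \right)}}\right) \left(724 + 72\right) = \left(319 + \frac{1496 + 406}{76 - 5}\right) \left(724 + 72\right) = \left(319 + \frac{1902}{71}\right) 796 = \frac{24551}{71} \cdot 796 = \frac{19542596}{71}$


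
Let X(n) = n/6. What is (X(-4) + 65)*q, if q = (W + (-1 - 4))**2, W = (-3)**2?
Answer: 3088/3 ≈ 1029.3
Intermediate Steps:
W = 9
X(n) = n/6 (X(n) = n*(1/6) = n/6)
q = 16 (q = (9 + (-1 - 4))**2 = (9 - 5)**2 = 4**2 = 16)
(X(-4) + 65)*q = ((1/6)*(-4) + 65)*16 = (-2/3 + 65)*16 = (193/3)*16 = 3088/3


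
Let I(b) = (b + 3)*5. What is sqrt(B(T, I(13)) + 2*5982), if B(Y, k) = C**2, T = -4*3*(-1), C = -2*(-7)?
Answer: 8*sqrt(190) ≈ 110.27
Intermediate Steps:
I(b) = 15 + 5*b (I(b) = (3 + b)*5 = 15 + 5*b)
C = 14
T = 12 (T = -12*(-1) = 12)
B(Y, k) = 196 (B(Y, k) = 14**2 = 196)
sqrt(B(T, I(13)) + 2*5982) = sqrt(196 + 2*5982) = sqrt(196 + 11964) = sqrt(12160) = 8*sqrt(190)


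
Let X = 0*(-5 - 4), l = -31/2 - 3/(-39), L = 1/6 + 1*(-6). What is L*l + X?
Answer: 14035/156 ≈ 89.968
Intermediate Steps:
L = -35/6 (L = 1/6 - 6 = -35/6 ≈ -5.8333)
l = -401/26 (l = -31*1/2 - 3*(-1/39) = -31/2 + 1/13 = -401/26 ≈ -15.423)
X = 0 (X = 0*(-9) = 0)
L*l + X = -35/6*(-401/26) + 0 = 14035/156 + 0 = 14035/156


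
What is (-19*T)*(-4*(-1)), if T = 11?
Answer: -836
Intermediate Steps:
(-19*T)*(-4*(-1)) = (-19*11)*(-4*(-1)) = -209*4 = -836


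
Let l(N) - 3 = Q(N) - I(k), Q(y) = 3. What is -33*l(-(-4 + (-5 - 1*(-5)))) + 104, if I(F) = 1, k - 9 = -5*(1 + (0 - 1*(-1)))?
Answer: -61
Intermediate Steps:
k = -1 (k = 9 - 5*(1 + (0 - 1*(-1))) = 9 - 5*(1 + (0 + 1)) = 9 - 5*(1 + 1) = 9 - 5*2 = 9 - 10 = -1)
l(N) = 5 (l(N) = 3 + (3 - 1*1) = 3 + (3 - 1) = 3 + 2 = 5)
-33*l(-(-4 + (-5 - 1*(-5)))) + 104 = -33*5 + 104 = -165 + 104 = -61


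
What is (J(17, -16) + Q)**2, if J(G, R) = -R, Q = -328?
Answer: 97344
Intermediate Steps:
(J(17, -16) + Q)**2 = (-1*(-16) - 328)**2 = (16 - 328)**2 = (-312)**2 = 97344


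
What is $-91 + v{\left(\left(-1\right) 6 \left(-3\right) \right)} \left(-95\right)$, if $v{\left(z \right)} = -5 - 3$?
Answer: $669$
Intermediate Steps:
$v{\left(z \right)} = -8$ ($v{\left(z \right)} = -5 - 3 = -8$)
$-91 + v{\left(\left(-1\right) 6 \left(-3\right) \right)} \left(-95\right) = -91 - -760 = -91 + 760 = 669$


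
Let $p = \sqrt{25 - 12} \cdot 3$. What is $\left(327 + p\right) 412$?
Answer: $134724 + 1236 \sqrt{13} \approx 1.3918 \cdot 10^{5}$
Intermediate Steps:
$p = 3 \sqrt{13}$ ($p = \sqrt{13} \cdot 3 = 3 \sqrt{13} \approx 10.817$)
$\left(327 + p\right) 412 = \left(327 + 3 \sqrt{13}\right) 412 = 134724 + 1236 \sqrt{13}$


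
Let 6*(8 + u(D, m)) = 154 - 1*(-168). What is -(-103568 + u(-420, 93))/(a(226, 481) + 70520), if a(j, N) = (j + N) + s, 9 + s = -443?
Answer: 310567/212325 ≈ 1.4627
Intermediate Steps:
s = -452 (s = -9 - 443 = -452)
a(j, N) = -452 + N + j (a(j, N) = (j + N) - 452 = (N + j) - 452 = -452 + N + j)
u(D, m) = 137/3 (u(D, m) = -8 + (154 - 1*(-168))/6 = -8 + (154 + 168)/6 = -8 + (⅙)*322 = -8 + 161/3 = 137/3)
-(-103568 + u(-420, 93))/(a(226, 481) + 70520) = -(-103568 + 137/3)/((-452 + 481 + 226) + 70520) = -(-310567)/(3*(255 + 70520)) = -(-310567)/(3*70775) = -1*(-310567/212325) = 310567/212325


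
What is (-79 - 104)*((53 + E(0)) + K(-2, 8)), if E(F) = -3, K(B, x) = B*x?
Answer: -6222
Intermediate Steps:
(-79 - 104)*((53 + E(0)) + K(-2, 8)) = (-79 - 104)*((53 - 3) - 2*8) = -183*(50 - 16) = -183*34 = -6222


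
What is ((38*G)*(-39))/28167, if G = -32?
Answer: 15808/9389 ≈ 1.6837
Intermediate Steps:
((38*G)*(-39))/28167 = ((38*(-32))*(-39))/28167 = -1216*(-39)*(1/28167) = 47424*(1/28167) = 15808/9389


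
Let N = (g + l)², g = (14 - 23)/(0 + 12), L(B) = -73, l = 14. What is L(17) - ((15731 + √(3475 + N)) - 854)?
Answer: -14950 - √58409/4 ≈ -15010.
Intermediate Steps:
g = -¾ (g = -9/12 = -9*1/12 = -¾ ≈ -0.75000)
N = 2809/16 (N = (-¾ + 14)² = (53/4)² = 2809/16 ≈ 175.56)
L(17) - ((15731 + √(3475 + N)) - 854) = -73 - ((15731 + √(3475 + 2809/16)) - 854) = -73 - ((15731 + √(58409/16)) - 854) = -73 - ((15731 + √58409/4) - 854) = -73 - (14877 + √58409/4) = -73 + (-14877 - √58409/4) = -14950 - √58409/4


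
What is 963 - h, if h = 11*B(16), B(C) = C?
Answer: 787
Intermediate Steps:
h = 176 (h = 11*16 = 176)
963 - h = 963 - 1*176 = 963 - 176 = 787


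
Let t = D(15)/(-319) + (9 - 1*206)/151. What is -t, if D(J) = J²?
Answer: 96818/48169 ≈ 2.0100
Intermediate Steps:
t = -96818/48169 (t = 15²/(-319) + (9 - 1*206)/151 = 225*(-1/319) + (9 - 206)*(1/151) = -225/319 - 197*1/151 = -225/319 - 197/151 = -96818/48169 ≈ -2.0100)
-t = -1*(-96818/48169) = 96818/48169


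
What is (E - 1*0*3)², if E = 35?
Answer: 1225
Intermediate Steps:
(E - 1*0*3)² = (35 - 1*0*3)² = (35 + 0*3)² = (35 + 0)² = 35² = 1225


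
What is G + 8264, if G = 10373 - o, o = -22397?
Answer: 41034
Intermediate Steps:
G = 32770 (G = 10373 - 1*(-22397) = 10373 + 22397 = 32770)
G + 8264 = 32770 + 8264 = 41034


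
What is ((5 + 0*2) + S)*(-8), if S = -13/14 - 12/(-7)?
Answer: -324/7 ≈ -46.286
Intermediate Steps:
S = 11/14 (S = -13*1/14 - 12*(-⅐) = -13/14 + 12/7 = 11/14 ≈ 0.78571)
((5 + 0*2) + S)*(-8) = ((5 + 0*2) + 11/14)*(-8) = ((5 + 0) + 11/14)*(-8) = (5 + 11/14)*(-8) = (81/14)*(-8) = -324/7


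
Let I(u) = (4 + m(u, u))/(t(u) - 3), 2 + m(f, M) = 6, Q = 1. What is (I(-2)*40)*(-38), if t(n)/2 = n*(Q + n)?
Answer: -12160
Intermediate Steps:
m(f, M) = 4 (m(f, M) = -2 + 6 = 4)
t(n) = 2*n*(1 + n) (t(n) = 2*(n*(1 + n)) = 2*n*(1 + n))
I(u) = 8/(-3 + 2*u*(1 + u)) (I(u) = (4 + 4)/(2*u*(1 + u) - 3) = 8/(-3 + 2*u*(1 + u)))
(I(-2)*40)*(-38) = ((8/(-3 + 2*(-2)*(1 - 2)))*40)*(-38) = ((8/(-3 + 2*(-2)*(-1)))*40)*(-38) = ((8/(-3 + 4))*40)*(-38) = ((8/1)*40)*(-38) = ((8*1)*40)*(-38) = (8*40)*(-38) = 320*(-38) = -12160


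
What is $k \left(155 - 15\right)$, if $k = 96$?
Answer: $13440$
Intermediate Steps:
$k \left(155 - 15\right) = 96 \left(155 - 15\right) = 96 \cdot 140 = 13440$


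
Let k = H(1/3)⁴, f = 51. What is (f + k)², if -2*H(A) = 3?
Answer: 804609/256 ≈ 3143.0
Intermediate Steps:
H(A) = -3/2 (H(A) = -½*3 = -3/2)
k = 81/16 (k = (-3/2)⁴ = 81/16 ≈ 5.0625)
(f + k)² = (51 + 81/16)² = (897/16)² = 804609/256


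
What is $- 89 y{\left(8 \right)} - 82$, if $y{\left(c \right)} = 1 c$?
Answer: $-794$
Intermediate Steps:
$y{\left(c \right)} = c$
$- 89 y{\left(8 \right)} - 82 = \left(-89\right) 8 - 82 = -712 - 82 = -794$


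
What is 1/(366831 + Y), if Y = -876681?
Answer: -1/509850 ≈ -1.9614e-6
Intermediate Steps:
1/(366831 + Y) = 1/(366831 - 876681) = 1/(-509850) = -1/509850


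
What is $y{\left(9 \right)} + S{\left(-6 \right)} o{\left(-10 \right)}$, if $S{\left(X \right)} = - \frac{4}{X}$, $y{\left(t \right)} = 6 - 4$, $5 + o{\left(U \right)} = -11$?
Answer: $- \frac{26}{3} \approx -8.6667$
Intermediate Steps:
$o{\left(U \right)} = -16$ ($o{\left(U \right)} = -5 - 11 = -16$)
$y{\left(t \right)} = 2$ ($y{\left(t \right)} = 6 - 4 = 2$)
$y{\left(9 \right)} + S{\left(-6 \right)} o{\left(-10 \right)} = 2 + - \frac{4}{-6} \left(-16\right) = 2 + \left(-4\right) \left(- \frac{1}{6}\right) \left(-16\right) = 2 + \frac{2}{3} \left(-16\right) = 2 - \frac{32}{3} = - \frac{26}{3}$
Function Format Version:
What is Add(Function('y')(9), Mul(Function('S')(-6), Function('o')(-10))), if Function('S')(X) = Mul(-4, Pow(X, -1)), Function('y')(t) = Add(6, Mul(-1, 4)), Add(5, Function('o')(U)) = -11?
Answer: Rational(-26, 3) ≈ -8.6667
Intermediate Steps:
Function('o')(U) = -16 (Function('o')(U) = Add(-5, -11) = -16)
Function('y')(t) = 2 (Function('y')(t) = Add(6, -4) = 2)
Add(Function('y')(9), Mul(Function('S')(-6), Function('o')(-10))) = Add(2, Mul(Mul(-4, Pow(-6, -1)), -16)) = Add(2, Mul(Mul(-4, Rational(-1, 6)), -16)) = Add(2, Mul(Rational(2, 3), -16)) = Add(2, Rational(-32, 3)) = Rational(-26, 3)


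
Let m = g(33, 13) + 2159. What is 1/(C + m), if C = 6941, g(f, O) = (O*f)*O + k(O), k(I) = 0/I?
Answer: 1/14677 ≈ 6.8134e-5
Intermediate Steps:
k(I) = 0
g(f, O) = f*O² (g(f, O) = (O*f)*O + 0 = f*O² + 0 = f*O²)
m = 7736 (m = 33*13² + 2159 = 33*169 + 2159 = 5577 + 2159 = 7736)
1/(C + m) = 1/(6941 + 7736) = 1/14677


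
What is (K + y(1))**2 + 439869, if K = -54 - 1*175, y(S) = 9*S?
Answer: 488269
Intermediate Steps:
K = -229 (K = -54 - 175 = -229)
(K + y(1))**2 + 439869 = (-229 + 9*1)**2 + 439869 = (-229 + 9)**2 + 439869 = (-220)**2 + 439869 = 48400 + 439869 = 488269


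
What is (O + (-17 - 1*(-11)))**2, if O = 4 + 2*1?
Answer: 0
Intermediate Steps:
O = 6 (O = 4 + 2 = 6)
(O + (-17 - 1*(-11)))**2 = (6 + (-17 - 1*(-11)))**2 = (6 + (-17 + 11))**2 = (6 - 6)**2 = 0**2 = 0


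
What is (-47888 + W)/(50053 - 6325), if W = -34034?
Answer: -40961/21864 ≈ -1.8734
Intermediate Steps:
(-47888 + W)/(50053 - 6325) = (-47888 - 34034)/(50053 - 6325) = -81922/43728 = -81922*1/43728 = -40961/21864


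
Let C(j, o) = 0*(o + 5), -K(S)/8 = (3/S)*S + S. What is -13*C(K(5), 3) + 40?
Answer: 40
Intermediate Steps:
K(S) = -24 - 8*S (K(S) = -8*((3/S)*S + S) = -8*(3 + S) = -24 - 8*S)
C(j, o) = 0 (C(j, o) = 0*(5 + o) = 0)
-13*C(K(5), 3) + 40 = -13*0 + 40 = 0 + 40 = 40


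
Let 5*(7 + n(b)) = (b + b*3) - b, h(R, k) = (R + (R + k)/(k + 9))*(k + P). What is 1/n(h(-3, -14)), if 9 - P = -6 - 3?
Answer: -25/151 ≈ -0.16556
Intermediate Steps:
P = 18 (P = 9 - (-6 - 3) = 9 - 1*(-9) = 9 + 9 = 18)
h(R, k) = (18 + k)*(R + (R + k)/(9 + k)) (h(R, k) = (R + (R + k)/(k + 9))*(k + 18) = (R + (R + k)/(9 + k))*(18 + k) = (18 + k)*(R + (R + k)/(9 + k)))
n(b) = -7 + 3*b/5 (n(b) = -7 + ((b + b*3) - b)/5 = -7 + ((b + 3*b) - b)/5 = -7 + (4*b - b)/5 = -7 + (3*b)/5 = -7 + 3*b/5)
1/n(h(-3, -14)) = 1/(-7 + 3*(((-14)² + 18*(-14) + 180*(-3) - 3*(-14)² + 28*(-3)*(-14))/(9 - 14))/5) = 1/(-7 + 3*((196 - 252 - 540 - 3*196 + 1176)/(-5))/5) = 1/(-7 + 3*(-(196 - 252 - 540 - 588 + 1176)/5)/5) = 1/(-7 + 3*(-⅕*(-8))/5) = 1/(-7 + (⅗)*(8/5)) = 1/(-7 + 24/25) = 1/(-151/25) = -25/151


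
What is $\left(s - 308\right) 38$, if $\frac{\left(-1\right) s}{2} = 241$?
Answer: $-30020$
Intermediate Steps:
$s = -482$ ($s = \left(-2\right) 241 = -482$)
$\left(s - 308\right) 38 = \left(-482 - 308\right) 38 = \left(-790\right) 38 = -30020$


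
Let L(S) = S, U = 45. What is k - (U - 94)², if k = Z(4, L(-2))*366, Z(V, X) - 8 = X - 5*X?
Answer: 3455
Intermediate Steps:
Z(V, X) = 8 - 4*X (Z(V, X) = 8 + (X - 5*X) = 8 - 4*X)
k = 5856 (k = (8 - 4*(-2))*366 = (8 + 8)*366 = 16*366 = 5856)
k - (U - 94)² = 5856 - (45 - 94)² = 5856 - 1*(-49)² = 5856 - 1*2401 = 5856 - 2401 = 3455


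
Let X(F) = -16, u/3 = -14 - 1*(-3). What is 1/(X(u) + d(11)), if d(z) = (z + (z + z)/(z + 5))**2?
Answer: 64/8777 ≈ 0.0072918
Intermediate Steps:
d(z) = (z + 2*z/(5 + z))**2 (d(z) = (z + (2*z)/(5 + z))**2 = (z + 2*z/(5 + z))**2)
u = -33 (u = 3*(-14 - 1*(-3)) = 3*(-14 + 3) = 3*(-11) = -33)
1/(X(u) + d(11)) = 1/(-16 + 11**2*(7 + 11)**2/(5 + 11)**2) = 1/(-16 + 121*18**2/16**2) = 1/(-16 + 121*(1/256)*324) = 1/(-16 + 9801/64) = 1/(8777/64) = 64/8777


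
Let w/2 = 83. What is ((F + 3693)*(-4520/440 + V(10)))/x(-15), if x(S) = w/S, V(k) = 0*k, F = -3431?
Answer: 222045/913 ≈ 243.20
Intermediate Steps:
w = 166 (w = 2*83 = 166)
V(k) = 0
x(S) = 166/S
((F + 3693)*(-4520/440 + V(10)))/x(-15) = ((-3431 + 3693)*(-4520/440 + 0))/((166/(-15))) = (262*(-4520*1/440 + 0))/((166*(-1/15))) = (262*(-113/11 + 0))/(-166/15) = (262*(-113/11))*(-15/166) = -29606/11*(-15/166) = 222045/913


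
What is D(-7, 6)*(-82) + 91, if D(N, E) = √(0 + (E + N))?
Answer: 91 - 82*I ≈ 91.0 - 82.0*I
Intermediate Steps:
D(N, E) = √(E + N)
D(-7, 6)*(-82) + 91 = √(6 - 7)*(-82) + 91 = √(-1)*(-82) + 91 = I*(-82) + 91 = -82*I + 91 = 91 - 82*I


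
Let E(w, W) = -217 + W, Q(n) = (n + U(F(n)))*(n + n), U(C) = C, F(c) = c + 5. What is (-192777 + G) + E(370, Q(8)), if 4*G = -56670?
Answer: -413651/2 ≈ -2.0683e+5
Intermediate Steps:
F(c) = 5 + c
Q(n) = 2*n*(5 + 2*n) (Q(n) = (n + (5 + n))*(n + n) = (5 + 2*n)*(2*n) = 2*n*(5 + 2*n))
G = -28335/2 (G = (¼)*(-56670) = -28335/2 ≈ -14168.)
(-192777 + G) + E(370, Q(8)) = (-192777 - 28335/2) + (-217 + 2*8*(5 + 2*8)) = -413889/2 + (-217 + 2*8*(5 + 16)) = -413889/2 + (-217 + 2*8*21) = -413889/2 + (-217 + 336) = -413889/2 + 119 = -413651/2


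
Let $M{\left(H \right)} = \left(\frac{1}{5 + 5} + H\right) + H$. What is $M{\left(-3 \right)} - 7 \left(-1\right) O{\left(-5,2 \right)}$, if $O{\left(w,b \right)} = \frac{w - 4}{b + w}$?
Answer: $\frac{151}{10} \approx 15.1$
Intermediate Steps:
$O{\left(w,b \right)} = \frac{-4 + w}{b + w}$
$M{\left(H \right)} = \frac{1}{10} + 2 H$ ($M{\left(H \right)} = \left(\frac{1}{10} + H\right) + H = \frac{1}{10} + 2 H$)
$M{\left(-3 \right)} - 7 \left(-1\right) O{\left(-5,2 \right)} = \left(\frac{1}{10} + 2 \left(-3\right)\right) - 7 \left(-1\right) \frac{-4 - 5}{2 - 5} = \left(\frac{1}{10} - 6\right) - - 7 \frac{1}{-3} \left(-9\right) = - \frac{59}{10} - - 7 \left(\left(- \frac{1}{3}\right) \left(-9\right)\right) = - \frac{59}{10} - \left(-7\right) 3 = - \frac{59}{10} - -21 = - \frac{59}{10} + 21 = \frac{151}{10}$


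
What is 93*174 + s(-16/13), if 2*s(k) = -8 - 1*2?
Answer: 16177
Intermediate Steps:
s(k) = -5 (s(k) = (-8 - 1*2)/2 = (-8 - 2)/2 = (1/2)*(-10) = -5)
93*174 + s(-16/13) = 93*174 - 5 = 16182 - 5 = 16177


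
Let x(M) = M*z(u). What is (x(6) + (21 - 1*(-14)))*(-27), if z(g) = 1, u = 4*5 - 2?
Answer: -1107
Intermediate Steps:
u = 18 (u = 20 - 2 = 18)
x(M) = M (x(M) = M*1 = M)
(x(6) + (21 - 1*(-14)))*(-27) = (6 + (21 - 1*(-14)))*(-27) = (6 + (21 + 14))*(-27) = (6 + 35)*(-27) = 41*(-27) = -1107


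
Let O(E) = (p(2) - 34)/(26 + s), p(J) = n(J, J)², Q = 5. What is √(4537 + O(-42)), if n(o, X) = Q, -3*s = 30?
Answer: √72583/4 ≈ 67.353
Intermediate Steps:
s = -10 (s = -⅓*30 = -10)
n(o, X) = 5
p(J) = 25 (p(J) = 5² = 25)
O(E) = -9/16 (O(E) = (25 - 34)/(26 - 10) = -9/16)
√(4537 + O(-42)) = √(4537 - 9/16) = √(72583/16) = √72583/4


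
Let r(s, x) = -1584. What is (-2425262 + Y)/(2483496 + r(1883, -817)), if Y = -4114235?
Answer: -6539497/2481912 ≈ -2.6349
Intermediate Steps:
(-2425262 + Y)/(2483496 + r(1883, -817)) = (-2425262 - 4114235)/(2483496 - 1584) = -6539497/2481912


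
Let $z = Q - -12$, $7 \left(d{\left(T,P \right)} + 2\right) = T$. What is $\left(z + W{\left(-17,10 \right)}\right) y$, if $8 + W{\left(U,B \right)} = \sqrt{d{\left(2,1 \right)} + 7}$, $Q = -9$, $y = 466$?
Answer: $-2330 + \frac{466 \sqrt{259}}{7} \approx -1258.6$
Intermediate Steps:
$d{\left(T,P \right)} = -2 + \frac{T}{7}$
$z = 3$ ($z = -9 - -12 = -9 + 12 = 3$)
$W{\left(U,B \right)} = -8 + \frac{\sqrt{259}}{7}$ ($W{\left(U,B \right)} = -8 + \sqrt{\left(-2 + \frac{1}{7} \cdot 2\right) + 7} = -8 + \sqrt{\left(-2 + \frac{2}{7}\right) + 7} = -8 + \sqrt{- \frac{12}{7} + 7} = -8 + \sqrt{\frac{37}{7}} = -8 + \frac{\sqrt{259}}{7}$)
$\left(z + W{\left(-17,10 \right)}\right) y = \left(3 - \left(8 - \frac{\sqrt{259}}{7}\right)\right) 466 = \left(-5 + \frac{\sqrt{259}}{7}\right) 466 = -2330 + \frac{466 \sqrt{259}}{7}$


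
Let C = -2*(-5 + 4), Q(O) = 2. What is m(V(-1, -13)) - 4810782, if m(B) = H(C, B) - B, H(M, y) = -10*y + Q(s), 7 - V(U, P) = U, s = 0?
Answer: -4810868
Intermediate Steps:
V(U, P) = 7 - U
C = 2 (C = -2*(-1) = 2)
H(M, y) = 2 - 10*y (H(M, y) = -10*y + 2 = 2 - 10*y)
m(B) = 2 - 11*B (m(B) = (2 - 10*B) - B = 2 - 11*B)
m(V(-1, -13)) - 4810782 = (2 - 11*(7 - 1*(-1))) - 4810782 = (2 - 11*(7 + 1)) - 4810782 = (2 - 11*8) - 4810782 = (2 - 88) - 4810782 = -86 - 4810782 = -4810868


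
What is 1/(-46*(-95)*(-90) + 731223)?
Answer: 1/337923 ≈ 2.9593e-6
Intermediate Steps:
1/(-46*(-95)*(-90) + 731223) = 1/(4370*(-90) + 731223) = 1/(-393300 + 731223) = 1/337923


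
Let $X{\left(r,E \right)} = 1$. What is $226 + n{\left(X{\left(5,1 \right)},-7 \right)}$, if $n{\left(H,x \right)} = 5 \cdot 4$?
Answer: $246$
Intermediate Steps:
$n{\left(H,x \right)} = 20$
$226 + n{\left(X{\left(5,1 \right)},-7 \right)} = 226 + 20 = 246$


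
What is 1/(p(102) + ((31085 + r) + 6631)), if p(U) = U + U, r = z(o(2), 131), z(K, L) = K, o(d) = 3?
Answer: 1/37923 ≈ 2.6369e-5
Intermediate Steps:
r = 3
p(U) = 2*U
1/(p(102) + ((31085 + r) + 6631)) = 1/(2*102 + ((31085 + 3) + 6631)) = 1/(204 + (31088 + 6631)) = 1/(204 + 37719) = 1/37923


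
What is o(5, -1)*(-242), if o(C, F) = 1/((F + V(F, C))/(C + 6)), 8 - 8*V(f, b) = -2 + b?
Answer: 21296/3 ≈ 7098.7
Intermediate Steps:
V(f, b) = 5/4 - b/8 (V(f, b) = 1 - (-2 + b)/8 = 1 + (¼ - b/8) = 5/4 - b/8)
o(C, F) = (6 + C)/(5/4 + F - C/8) (o(C, F) = 1/((F + (5/4 - C/8))/(C + 6)) = 1/((5/4 + F - C/8)/(6 + C)) = 1*((6 + C)/(5/4 + F - C/8)) = (6 + C)/(5/4 + F - C/8))
o(5, -1)*(-242) = (8*(6 + 5)/(10 - 1*5 + 8*(-1)))*(-242) = (8*11/(10 - 5 - 8))*(-242) = (8*11/(-3))*(-242) = (8*(-⅓)*11)*(-242) = -88/3*(-242) = 21296/3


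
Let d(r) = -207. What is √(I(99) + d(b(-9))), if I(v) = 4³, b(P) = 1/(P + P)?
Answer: I*√143 ≈ 11.958*I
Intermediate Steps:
b(P) = 1/(2*P)
I(v) = 64
√(I(99) + d(b(-9))) = √(64 - 207) = √(-143) = I*√143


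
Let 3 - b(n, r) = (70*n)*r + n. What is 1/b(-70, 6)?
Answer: 1/29473 ≈ 3.3929e-5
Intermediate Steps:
b(n, r) = 3 - n - 70*n*r (b(n, r) = 3 - ((70*n)*r + n) = 3 - (70*n*r + n) = 3 - (n + 70*n*r) = 3 + (-n - 70*n*r) = 3 - n - 70*n*r)
1/b(-70, 6) = 1/(3 - 1*(-70) - 70*(-70)*6) = 1/(3 + 70 + 29400) = 1/29473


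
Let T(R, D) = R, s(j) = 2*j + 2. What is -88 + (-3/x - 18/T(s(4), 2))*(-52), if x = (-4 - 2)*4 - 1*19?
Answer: 424/215 ≈ 1.9721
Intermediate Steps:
s(j) = 2 + 2*j
x = -43 (x = -6*4 - 19 = -24 - 19 = -43)
-88 + (-3/x - 18/T(s(4), 2))*(-52) = -88 + (-3/(-43) - 18/(2 + 2*4))*(-52) = -88 + (-3*(-1/43) - 18/(2 + 8))*(-52) = -88 + (3/43 - 18/10)*(-52) = -88 + (3/43 - 18*⅒)*(-52) = -88 + (3/43 - 9/5)*(-52) = -88 - 372/215*(-52) = -88 + 19344/215 = 424/215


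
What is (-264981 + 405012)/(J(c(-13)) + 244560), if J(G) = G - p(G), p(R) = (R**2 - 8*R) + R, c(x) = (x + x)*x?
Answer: 15559/14780 ≈ 1.0527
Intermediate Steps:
c(x) = 2*x**2 (c(x) = (2*x)*x = 2*x**2)
p(R) = R**2 - 7*R
J(G) = G - G*(-7 + G)
(-264981 + 405012)/(J(c(-13)) + 244560) = (-264981 + 405012)/((2*(-13)**2)*(8 - 2*(-13)**2) + 244560) = 140031/((2*169)*(8 - 2*169) + 244560) = 140031/(338*(8 - 1*338) + 244560) = 140031/(338*(8 - 338) + 244560) = 140031/(338*(-330) + 244560) = 140031/(-111540 + 244560) = 140031/133020 = 140031*(1/133020) = 15559/14780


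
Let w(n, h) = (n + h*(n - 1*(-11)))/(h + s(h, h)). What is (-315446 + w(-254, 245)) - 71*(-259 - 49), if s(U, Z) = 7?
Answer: -74041445/252 ≈ -2.9382e+5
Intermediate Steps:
w(n, h) = (n + h*(11 + n))/(7 + h) (w(n, h) = (n + h*(n - 1*(-11)))/(h + 7) = (n + h*(n + 11))/(7 + h) = (n + h*(11 + n))/(7 + h))
(-315446 + w(-254, 245)) - 71*(-259 - 49) = (-315446 + (-254 + 11*245 + 245*(-254))/(7 + 245)) - 71*(-259 - 49) = (-315446 + (-254 + 2695 - 62230)/252) - 71*(-308) = (-315446 + (1/252)*(-59789)) + 21868 = (-315446 - 59789/252) + 21868 = -79552181/252 + 21868 = -74041445/252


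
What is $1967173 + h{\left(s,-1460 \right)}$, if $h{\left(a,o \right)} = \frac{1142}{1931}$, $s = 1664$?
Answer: $\frac{3798612205}{1931} \approx 1.9672 \cdot 10^{6}$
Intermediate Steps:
$h{\left(a,o \right)} = \frac{1142}{1931}$ ($h{\left(a,o \right)} = 1142 \cdot \frac{1}{1931} = \frac{1142}{1931}$)
$1967173 + h{\left(s,-1460 \right)} = 1967173 + \frac{1142}{1931} = \frac{3798612205}{1931}$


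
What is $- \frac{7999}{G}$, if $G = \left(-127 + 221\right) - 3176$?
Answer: $\frac{7999}{3082} \approx 2.5954$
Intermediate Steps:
$G = -3082$ ($G = 94 - 3176 = -3082$)
$- \frac{7999}{G} = - \frac{7999}{-3082} = \left(-7999\right) \left(- \frac{1}{3082}\right) = \frac{7999}{3082}$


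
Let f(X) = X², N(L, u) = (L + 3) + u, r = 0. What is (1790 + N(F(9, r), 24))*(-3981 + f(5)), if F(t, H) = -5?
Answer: -7168272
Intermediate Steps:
N(L, u) = 3 + L + u (N(L, u) = (3 + L) + u = 3 + L + u)
(1790 + N(F(9, r), 24))*(-3981 + f(5)) = (1790 + (3 - 5 + 24))*(-3981 + 5²) = (1790 + 22)*(-3981 + 25) = 1812*(-3956) = -7168272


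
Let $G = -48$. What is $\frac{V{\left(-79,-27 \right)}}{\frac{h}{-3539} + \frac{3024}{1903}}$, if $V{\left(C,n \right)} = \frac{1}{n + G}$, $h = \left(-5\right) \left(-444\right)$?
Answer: $- \frac{6734717}{485795700} \approx -0.013863$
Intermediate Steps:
$h = 2220$
$V{\left(C,n \right)} = \frac{1}{-48 + n}$ ($V{\left(C,n \right)} = \frac{1}{n - 48} = \frac{1}{-48 + n}$)
$\frac{V{\left(-79,-27 \right)}}{\frac{h}{-3539} + \frac{3024}{1903}} = \frac{1}{\left(-48 - 27\right) \left(\frac{2220}{-3539} + \frac{3024}{1903}\right)} = \frac{1}{\left(-75\right) \left(2220 \left(- \frac{1}{3539}\right) + 3024 \cdot \frac{1}{1903}\right)} = - \frac{1}{75 \left(- \frac{2220}{3539} + \frac{3024}{1903}\right)} = - \frac{1}{75 \cdot \frac{6477276}{6734717}} = \left(- \frac{1}{75}\right) \frac{6734717}{6477276} = - \frac{6734717}{485795700}$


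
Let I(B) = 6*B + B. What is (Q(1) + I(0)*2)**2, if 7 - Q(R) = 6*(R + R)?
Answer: 25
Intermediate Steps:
Q(R) = 7 - 12*R (Q(R) = 7 - 6*(R + R) = 7 - 6*2*R = 7 - 12*R)
I(B) = 7*B
(Q(1) + I(0)*2)**2 = ((7 - 12*1) + (7*0)*2)**2 = ((7 - 12) + 0*2)**2 = (-5 + 0)**2 = (-5)**2 = 25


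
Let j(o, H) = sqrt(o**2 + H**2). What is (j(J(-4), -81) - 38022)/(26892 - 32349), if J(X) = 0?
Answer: 12647/1819 ≈ 6.9527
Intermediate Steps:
j(o, H) = sqrt(H**2 + o**2)
(j(J(-4), -81) - 38022)/(26892 - 32349) = (sqrt((-81)**2 + 0**2) - 38022)/(26892 - 32349) = (sqrt(6561 + 0) - 38022)/(-5457) = (sqrt(6561) - 38022)*(-1/5457) = (81 - 38022)*(-1/5457) = -37941*(-1/5457) = 12647/1819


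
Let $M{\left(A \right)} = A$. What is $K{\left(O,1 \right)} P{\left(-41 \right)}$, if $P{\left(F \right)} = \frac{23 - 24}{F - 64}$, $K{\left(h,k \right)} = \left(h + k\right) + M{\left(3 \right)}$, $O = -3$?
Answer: $\frac{1}{105} \approx 0.0095238$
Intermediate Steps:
$K{\left(h,k \right)} = 3 + h + k$ ($K{\left(h,k \right)} = \left(h + k\right) + 3 = 3 + h + k$)
$P{\left(F \right)} = - \frac{1}{-64 + F}$
$K{\left(O,1 \right)} P{\left(-41 \right)} = \left(3 - 3 + 1\right) \left(- \frac{1}{-64 - 41}\right) = 1 \left(- \frac{1}{-105}\right) = 1 \left(\left(-1\right) \left(- \frac{1}{105}\right)\right) = 1 \cdot \frac{1}{105} = \frac{1}{105}$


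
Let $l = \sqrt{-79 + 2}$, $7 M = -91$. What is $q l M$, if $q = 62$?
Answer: $- 806 i \sqrt{77} \approx - 7072.6 i$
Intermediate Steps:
$M = -13$ ($M = \frac{1}{7} \left(-91\right) = -13$)
$l = i \sqrt{77}$ ($l = \sqrt{-77} = i \sqrt{77} \approx 8.775 i$)
$q l M = 62 i \sqrt{77} \left(-13\right) = - 806 i \sqrt{77}$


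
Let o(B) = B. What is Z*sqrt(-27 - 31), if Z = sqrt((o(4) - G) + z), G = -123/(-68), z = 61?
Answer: I*sqrt(4236842)/34 ≈ 60.54*I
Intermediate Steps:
G = 123/68 (G = -123*(-1/68) = 123/68 ≈ 1.8088)
Z = sqrt(73049)/34 (Z = sqrt((4 - 1*123/68) + 61) = sqrt((4 - 123/68) + 61) = sqrt(149/68 + 61) = sqrt(4297/68) = sqrt(73049)/34 ≈ 7.9493)
Z*sqrt(-27 - 31) = (sqrt(73049)/34)*sqrt(-27 - 31) = (sqrt(73049)/34)*sqrt(-58) = (sqrt(73049)/34)*(I*sqrt(58)) = I*sqrt(4236842)/34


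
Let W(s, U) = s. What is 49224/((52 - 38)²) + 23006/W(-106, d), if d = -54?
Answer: 12653/371 ≈ 34.105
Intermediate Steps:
49224/((52 - 38)²) + 23006/W(-106, d) = 49224/((52 - 38)²) + 23006/(-106) = 49224/(14²) + 23006*(-1/106) = 49224/196 - 11503/53 = 49224*(1/196) - 11503/53 = 1758/7 - 11503/53 = 12653/371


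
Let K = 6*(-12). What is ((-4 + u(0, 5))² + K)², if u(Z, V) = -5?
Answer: 81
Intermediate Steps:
K = -72
((-4 + u(0, 5))² + K)² = ((-4 - 5)² - 72)² = ((-9)² - 72)² = (81 - 72)² = 9² = 81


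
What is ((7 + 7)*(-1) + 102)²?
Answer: 7744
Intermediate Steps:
((7 + 7)*(-1) + 102)² = (14*(-1) + 102)² = (-14 + 102)² = 88² = 7744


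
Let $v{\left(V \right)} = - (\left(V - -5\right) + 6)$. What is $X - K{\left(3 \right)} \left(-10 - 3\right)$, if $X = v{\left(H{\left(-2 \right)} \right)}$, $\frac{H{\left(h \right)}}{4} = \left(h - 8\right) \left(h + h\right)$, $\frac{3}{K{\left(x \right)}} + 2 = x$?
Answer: $-132$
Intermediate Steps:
$K{\left(x \right)} = \frac{3}{-2 + x}$
$H{\left(h \right)} = 8 h \left(-8 + h\right)$ ($H{\left(h \right)} = 4 \left(h - 8\right) \left(h + h\right) = 4 \left(-8 + h\right) 2 h = 4 \cdot 2 h \left(-8 + h\right) = 8 h \left(-8 + h\right)$)
$v{\left(V \right)} = -11 - V$ ($v{\left(V \right)} = - (\left(V + 5\right) + 6) = - (\left(5 + V\right) + 6) = - (11 + V) = -11 - V$)
$X = -171$ ($X = -11 - 8 \left(-2\right) \left(-8 - 2\right) = -11 - 8 \left(-2\right) \left(-10\right) = -11 - 160 = -171$)
$X - K{\left(3 \right)} \left(-10 - 3\right) = -171 - \frac{3}{-2 + 3} \left(-10 - 3\right) = -171 - \frac{3}{1} \left(-13\right) = -171 - 3 \cdot 1 \left(-13\right) = -171 - 3 \left(-13\right) = -171 - -39 = -171 + 39 = -132$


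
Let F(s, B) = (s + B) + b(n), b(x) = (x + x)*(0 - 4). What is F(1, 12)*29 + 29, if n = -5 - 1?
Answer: 1798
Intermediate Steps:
n = -6
b(x) = -8*x (b(x) = (2*x)*(-4) = -8*x)
F(s, B) = 48 + B + s (F(s, B) = (s + B) - 8*(-6) = (B + s) + 48 = 48 + B + s)
F(1, 12)*29 + 29 = (48 + 12 + 1)*29 + 29 = 61*29 + 29 = 1769 + 29 = 1798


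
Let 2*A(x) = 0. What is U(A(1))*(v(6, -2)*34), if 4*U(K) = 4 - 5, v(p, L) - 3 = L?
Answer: -17/2 ≈ -8.5000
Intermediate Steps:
v(p, L) = 3 + L
A(x) = 0 (A(x) = (1/2)*0 = 0)
U(K) = -1/4 (U(K) = (4 - 5)/4 = (1/4)*(-1) = -1/4)
U(A(1))*(v(6, -2)*34) = -(3 - 2)*34/4 = -34/4 = -1/4*34 = -17/2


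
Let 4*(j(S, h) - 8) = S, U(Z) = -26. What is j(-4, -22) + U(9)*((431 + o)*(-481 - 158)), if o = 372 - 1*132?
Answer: 11148001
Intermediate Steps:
o = 240 (o = 372 - 132 = 240)
j(S, h) = 8 + S/4
j(-4, -22) + U(9)*((431 + o)*(-481 - 158)) = (8 + (¼)*(-4)) - 26*(431 + 240)*(-481 - 158) = (8 - 1) - 17446*(-639) = 7 - 26*(-428769) = 7 + 11147994 = 11148001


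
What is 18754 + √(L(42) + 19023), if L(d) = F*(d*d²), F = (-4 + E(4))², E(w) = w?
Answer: 18754 + √19023 ≈ 18892.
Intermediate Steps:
F = 0 (F = (-4 + 4)² = 0² = 0)
L(d) = 0 (L(d) = 0*(d*d²) = 0*d³ = 0)
18754 + √(L(42) + 19023) = 18754 + √(0 + 19023) = 18754 + √19023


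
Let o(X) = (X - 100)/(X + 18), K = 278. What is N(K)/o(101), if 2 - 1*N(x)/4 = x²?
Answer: -36786232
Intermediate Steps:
N(x) = 8 - 4*x²
o(X) = (-100 + X)/(18 + X)
N(K)/o(101) = (8 - 4*278²)/(((-100 + 101)/(18 + 101))) = (8 - 4*77284)/((1/119)) = (8 - 309136)/(((1/119)*1)) = -309128/1/119 = -309128*119 = -36786232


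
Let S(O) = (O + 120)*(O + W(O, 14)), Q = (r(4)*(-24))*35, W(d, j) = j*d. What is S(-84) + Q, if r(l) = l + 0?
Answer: -48720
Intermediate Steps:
r(l) = l
W(d, j) = d*j
Q = -3360 (Q = (4*(-24))*35 = -96*35 = -3360)
S(O) = 15*O*(120 + O) (S(O) = (O + 120)*(O + O*14) = (120 + O)*(O + 14*O) = (120 + O)*(15*O) = 15*O*(120 + O))
S(-84) + Q = 15*(-84)*(120 - 84) - 3360 = 15*(-84)*36 - 3360 = -45360 - 3360 = -48720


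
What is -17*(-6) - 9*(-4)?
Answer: 138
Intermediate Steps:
-17*(-6) - 9*(-4) = 102 + 36 = 138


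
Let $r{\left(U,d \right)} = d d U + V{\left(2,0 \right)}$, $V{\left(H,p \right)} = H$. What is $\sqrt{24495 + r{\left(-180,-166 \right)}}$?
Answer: $i \sqrt{4935583} \approx 2221.6 i$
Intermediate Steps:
$r{\left(U,d \right)} = 2 + U d^{2}$ ($r{\left(U,d \right)} = d d U + 2 = d U d + 2 = U d^{2} + 2 = 2 + U d^{2}$)
$\sqrt{24495 + r{\left(-180,-166 \right)}} = \sqrt{24495 + \left(2 - 180 \left(-166\right)^{2}\right)} = \sqrt{24495 + \left(2 - 4960080\right)} = \sqrt{24495 - 4960078} = \sqrt{-4935583} = i \sqrt{4935583}$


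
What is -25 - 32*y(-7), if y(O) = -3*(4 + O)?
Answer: -313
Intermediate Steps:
y(O) = -12 - 3*O
-25 - 32*y(-7) = -25 - 32*(-12 - 3*(-7)) = -25 - 32*(-12 + 21) = -25 - 32*9 = -25 - 288 = -313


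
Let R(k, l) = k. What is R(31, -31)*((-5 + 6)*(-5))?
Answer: -155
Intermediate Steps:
R(31, -31)*((-5 + 6)*(-5)) = 31*((-5 + 6)*(-5)) = 31*(1*(-5)) = 31*(-5) = -155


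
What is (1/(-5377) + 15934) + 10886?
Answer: 144211139/5377 ≈ 26820.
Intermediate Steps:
(1/(-5377) + 15934) + 10886 = (-1/5377 + 15934) + 10886 = 85677117/5377 + 10886 = 144211139/5377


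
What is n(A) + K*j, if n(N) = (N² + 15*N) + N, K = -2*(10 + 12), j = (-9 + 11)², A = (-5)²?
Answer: 849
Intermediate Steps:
A = 25
j = 4 (j = 2² = 4)
K = -44 (K = -2*22 = -44)
n(N) = N² + 16*N
n(A) + K*j = 25*(16 + 25) - 44*4 = 25*41 - 176 = 1025 - 176 = 849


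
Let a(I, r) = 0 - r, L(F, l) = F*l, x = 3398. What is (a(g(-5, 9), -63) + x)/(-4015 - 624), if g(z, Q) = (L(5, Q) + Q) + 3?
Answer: -3461/4639 ≈ -0.74607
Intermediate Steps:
g(z, Q) = 3 + 6*Q (g(z, Q) = (5*Q + Q) + 3 = 6*Q + 3 = 3 + 6*Q)
a(I, r) = -r
(a(g(-5, 9), -63) + x)/(-4015 - 624) = (-1*(-63) + 3398)/(-4015 - 624) = (63 + 3398)/(-4639) = 3461*(-1/4639) = -3461/4639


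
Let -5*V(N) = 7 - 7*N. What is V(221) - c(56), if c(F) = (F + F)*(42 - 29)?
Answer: -1148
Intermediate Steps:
V(N) = -7/5 + 7*N/5 (V(N) = -(7 - 7*N)/5 = -7/5 + 7*N/5)
c(F) = 26*F (c(F) = (2*F)*13 = 26*F)
V(221) - c(56) = (-7/5 + (7/5)*221) - 26*56 = (-7/5 + 1547/5) - 1*1456 = 308 - 1456 = -1148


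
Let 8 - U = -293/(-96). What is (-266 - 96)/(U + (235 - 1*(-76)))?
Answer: -34752/30331 ≈ -1.1458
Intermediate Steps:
U = 475/96 (U = 8 - (-293)/(-96) = 8 - (-293)*(-1)/96 = 8 - 1*293/96 = 8 - 293/96 = 475/96 ≈ 4.9479)
(-266 - 96)/(U + (235 - 1*(-76))) = (-266 - 96)/(475/96 + (235 - 1*(-76))) = -362/(475/96 + (235 + 76)) = -362/(475/96 + 311) = -362/30331/96 = -362*96/30331 = -34752/30331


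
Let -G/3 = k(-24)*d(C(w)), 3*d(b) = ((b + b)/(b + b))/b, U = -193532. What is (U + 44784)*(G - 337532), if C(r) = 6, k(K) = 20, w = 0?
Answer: 150623117288/3 ≈ 5.0208e+10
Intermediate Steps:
d(b) = 1/(3*b) (d(b) = (((b + b)/(b + b))/b)/3 = (((2*b)/((2*b)))/b)/3 = (((2*b)*(1/(2*b)))/b)/3 = (1/b)/3 = 1/(3*b))
G = -10/3 (G = -60*(1/3)/6 = -60*(1/3)*(1/6) = -60/18 = -3*10/9 = -10/3 ≈ -3.3333)
(U + 44784)*(G - 337532) = (-193532 + 44784)*(-10/3 - 337532) = -148748*(-1012606/3) = 150623117288/3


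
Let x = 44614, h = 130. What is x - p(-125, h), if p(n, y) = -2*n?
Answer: 44364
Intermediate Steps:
x - p(-125, h) = 44614 - (-2)*(-125) = 44614 - 1*250 = 44614 - 250 = 44364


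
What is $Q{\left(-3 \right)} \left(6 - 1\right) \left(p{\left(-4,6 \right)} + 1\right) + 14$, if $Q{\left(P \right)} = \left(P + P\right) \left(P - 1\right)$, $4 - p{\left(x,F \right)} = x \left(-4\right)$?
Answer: $-1306$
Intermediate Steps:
$p{\left(x,F \right)} = 4 + 4 x$ ($p{\left(x,F \right)} = 4 - x \left(-4\right) = 4 - - 4 x = 4 + 4 x$)
$Q{\left(P \right)} = 2 P \left(-1 + P\right)$
$Q{\left(-3 \right)} \left(6 - 1\right) \left(p{\left(-4,6 \right)} + 1\right) + 14 = 2 \left(-3\right) \left(-1 - 3\right) \left(6 - 1\right) \left(\left(4 + 4 \left(-4\right)\right) + 1\right) + 14 = 2 \left(-3\right) \left(-4\right) 5 \left(\left(4 - 16\right) + 1\right) + 14 = 24 \cdot 5 \left(-12 + 1\right) + 14 = 24 \cdot 5 \left(-11\right) + 14 = 24 \left(-55\right) + 14 = -1320 + 14 = -1306$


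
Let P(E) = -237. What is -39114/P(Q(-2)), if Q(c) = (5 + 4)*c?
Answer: 13038/79 ≈ 165.04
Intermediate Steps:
Q(c) = 9*c
-39114/P(Q(-2)) = -39114/(-237) = -39114*(-1/237) = 13038/79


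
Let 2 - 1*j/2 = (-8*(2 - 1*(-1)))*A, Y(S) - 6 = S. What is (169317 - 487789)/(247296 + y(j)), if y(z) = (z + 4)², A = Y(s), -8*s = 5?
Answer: -11374/11359 ≈ -1.0013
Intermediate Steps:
s = -5/8 (s = -⅛*5 = -5/8 ≈ -0.62500)
Y(S) = 6 + S
A = 43/8 (A = 6 - 5/8 = 43/8 ≈ 5.3750)
j = 262 (j = 4 - 2*(-8*(2 - 1*(-1)))*43/8 = 4 - 2*(-8*(2 + 1))*43/8 = 4 - 2*(-8*3)*43/8 = 4 - (-48)*43/8 = 4 - 2*(-129) = 4 + 258 = 262)
y(z) = (4 + z)²
(169317 - 487789)/(247296 + y(j)) = (169317 - 487789)/(247296 + (4 + 262)²) = -318472/(247296 + 266²) = -318472/(247296 + 70756) = -318472/318052 = -318472*1/318052 = -11374/11359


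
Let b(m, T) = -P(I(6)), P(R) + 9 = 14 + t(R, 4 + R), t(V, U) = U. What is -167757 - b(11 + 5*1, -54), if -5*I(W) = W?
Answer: -838746/5 ≈ -1.6775e+5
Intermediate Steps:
I(W) = -W/5
P(R) = 9 + R (P(R) = -9 + (14 + (4 + R)) = -9 + (18 + R) = 9 + R)
b(m, T) = -39/5 (b(m, T) = -(9 - ⅕*6) = -(9 - 6/5) = -1*39/5 = -39/5)
-167757 - b(11 + 5*1, -54) = -167757 - 1*(-39/5) = -167757 + 39/5 = -838746/5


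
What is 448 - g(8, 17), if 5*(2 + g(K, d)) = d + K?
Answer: 445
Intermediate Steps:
g(K, d) = -2 + K/5 + d/5 (g(K, d) = -2 + (d + K)/5 = -2 + (K + d)/5 = -2 + (K/5 + d/5) = -2 + K/5 + d/5)
448 - g(8, 17) = 448 - (-2 + (⅕)*8 + (⅕)*17) = 448 - (-2 + 8/5 + 17/5) = 448 - 1*3 = 448 - 3 = 445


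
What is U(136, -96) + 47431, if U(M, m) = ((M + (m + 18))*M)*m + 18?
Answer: -709799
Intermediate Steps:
U(M, m) = 18 + M*m*(18 + M + m) (U(M, m) = ((M + (18 + m))*M)*m + 18 = ((18 + M + m)*M)*m + 18 = (M*(18 + M + m))*m + 18 = M*m*(18 + M + m) + 18 = 18 + M*m*(18 + M + m))
U(136, -96) + 47431 = (18 + 136*(-96)**2 - 96*136**2 + 18*136*(-96)) + 47431 = (18 + 136*9216 - 96*18496 - 235008) + 47431 = (18 + 1253376 - 1775616 - 235008) + 47431 = -757230 + 47431 = -709799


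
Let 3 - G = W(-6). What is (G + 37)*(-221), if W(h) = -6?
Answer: -10166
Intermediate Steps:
G = 9 (G = 3 - 1*(-6) = 3 + 6 = 9)
(G + 37)*(-221) = (9 + 37)*(-221) = 46*(-221) = -10166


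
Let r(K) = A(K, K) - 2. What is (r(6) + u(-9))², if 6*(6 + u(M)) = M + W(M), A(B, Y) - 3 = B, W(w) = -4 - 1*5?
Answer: 4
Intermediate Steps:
W(w) = -9 (W(w) = -4 - 5 = -9)
A(B, Y) = 3 + B
r(K) = 1 + K (r(K) = (3 + K) - 2 = 1 + K)
u(M) = -15/2 + M/6 (u(M) = -6 + (M - 9)/6 = -6 + (-9 + M)/6 = -6 + (-3/2 + M/6) = -15/2 + M/6)
(r(6) + u(-9))² = ((1 + 6) + (-15/2 + (⅙)*(-9)))² = (7 + (-15/2 - 3/2))² = (7 - 9)² = (-2)² = 4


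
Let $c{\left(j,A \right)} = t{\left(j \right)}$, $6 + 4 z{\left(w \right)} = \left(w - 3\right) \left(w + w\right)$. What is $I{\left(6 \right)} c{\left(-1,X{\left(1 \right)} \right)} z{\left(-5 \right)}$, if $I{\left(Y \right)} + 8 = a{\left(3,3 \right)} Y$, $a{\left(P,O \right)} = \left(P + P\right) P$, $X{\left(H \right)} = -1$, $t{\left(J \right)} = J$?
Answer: $-1850$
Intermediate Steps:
$z{\left(w \right)} = - \frac{3}{2} + \frac{w \left(-3 + w\right)}{2}$ ($z{\left(w \right)} = - \frac{3}{2} + \frac{\left(w - 3\right) \left(w + w\right)}{4} = - \frac{3}{2} + \frac{\left(-3 + w\right) 2 w}{4} = - \frac{3}{2} + \frac{2 w \left(-3 + w\right)}{4} = - \frac{3}{2} + \frac{w \left(-3 + w\right)}{2}$)
$a{\left(P,O \right)} = 2 P^{2}$ ($a{\left(P,O \right)} = 2 P P = 2 P^{2}$)
$c{\left(j,A \right)} = j$
$I{\left(Y \right)} = -8 + 18 Y$ ($I{\left(Y \right)} = -8 + 2 \cdot 3^{2} Y = -8 + 2 \cdot 9 Y = -8 + 18 Y$)
$I{\left(6 \right)} c{\left(-1,X{\left(1 \right)} \right)} z{\left(-5 \right)} = \left(-8 + 18 \cdot 6\right) \left(-1\right) \left(- \frac{3}{2} + \frac{\left(-5\right)^{2}}{2} - - \frac{15}{2}\right) = \left(-8 + 108\right) \left(-1\right) \left(- \frac{3}{2} + \frac{1}{2} \cdot 25 + \frac{15}{2}\right) = 100 \left(-1\right) \left(- \frac{3}{2} + \frac{25}{2} + \frac{15}{2}\right) = \left(-100\right) \frac{37}{2} = -1850$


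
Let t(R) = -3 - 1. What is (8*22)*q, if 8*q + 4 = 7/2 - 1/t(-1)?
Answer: -11/2 ≈ -5.5000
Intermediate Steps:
t(R) = -4
q = -1/32 (q = -½ + (7/2 - 1/(-4))/8 = -½ + (7*(½) - 1*(-¼))/8 = -½ + (7/2 + ¼)/8 = -½ + (⅛)*(15/4) = -½ + 15/32 = -1/32 ≈ -0.031250)
(8*22)*q = (8*22)*(-1/32) = 176*(-1/32) = -11/2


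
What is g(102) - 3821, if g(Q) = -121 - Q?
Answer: -4044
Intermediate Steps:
g(102) - 3821 = (-121 - 1*102) - 3821 = (-121 - 102) - 3821 = -223 - 3821 = -4044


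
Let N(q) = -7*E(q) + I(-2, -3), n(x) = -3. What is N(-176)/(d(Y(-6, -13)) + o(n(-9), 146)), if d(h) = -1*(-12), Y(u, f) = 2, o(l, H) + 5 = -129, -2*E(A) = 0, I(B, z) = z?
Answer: 3/122 ≈ 0.024590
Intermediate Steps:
E(A) = 0 (E(A) = -½*0 = 0)
o(l, H) = -134 (o(l, H) = -5 - 129 = -134)
N(q) = -3 (N(q) = -7*0 - 3 = 0 - 3 = -3)
d(h) = 12
N(-176)/(d(Y(-6, -13)) + o(n(-9), 146)) = -3/(12 - 134) = -3/(-122) = -3*(-1/122) = 3/122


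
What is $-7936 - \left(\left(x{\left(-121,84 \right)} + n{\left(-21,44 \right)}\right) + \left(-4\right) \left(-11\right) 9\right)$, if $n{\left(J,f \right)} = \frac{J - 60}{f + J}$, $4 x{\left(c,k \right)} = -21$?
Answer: $- \frac{765737}{92} \approx -8323.2$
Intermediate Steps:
$x{\left(c,k \right)} = - \frac{21}{4}$ ($x{\left(c,k \right)} = \frac{1}{4} \left(-21\right) = - \frac{21}{4}$)
$n{\left(J,f \right)} = \frac{-60 + J}{J + f}$
$-7936 - \left(\left(x{\left(-121,84 \right)} + n{\left(-21,44 \right)}\right) + \left(-4\right) \left(-11\right) 9\right) = -7936 - \left(\left(- \frac{21}{4} + \frac{-60 - 21}{-21 + 44}\right) + \left(-4\right) \left(-11\right) 9\right) = -7936 - \left(\left(- \frac{21}{4} + \frac{1}{23} \left(-81\right)\right) + 44 \cdot 9\right) = -7936 - \left(\left(- \frac{21}{4} + \frac{1}{23} \left(-81\right)\right) + 396\right) = -7936 - \left(\left(- \frac{21}{4} - \frac{81}{23}\right) + 396\right) = -7936 - \left(- \frac{807}{92} + 396\right) = -7936 - \frac{35625}{92} = - \frac{765737}{92}$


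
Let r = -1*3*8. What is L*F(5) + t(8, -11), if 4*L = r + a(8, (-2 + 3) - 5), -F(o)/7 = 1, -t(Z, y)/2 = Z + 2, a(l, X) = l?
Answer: 8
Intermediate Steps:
t(Z, y) = -4 - 2*Z (t(Z, y) = -2*(Z + 2) = -2*(2 + Z) = -4 - 2*Z)
F(o) = -7 (F(o) = -7*1 = -7)
r = -24 (r = -3*8 = -24)
L = -4 (L = (-24 + 8)/4 = (¼)*(-16) = -4)
L*F(5) + t(8, -11) = -4*(-7) + (-4 - 2*8) = 28 + (-4 - 16) = 28 - 20 = 8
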